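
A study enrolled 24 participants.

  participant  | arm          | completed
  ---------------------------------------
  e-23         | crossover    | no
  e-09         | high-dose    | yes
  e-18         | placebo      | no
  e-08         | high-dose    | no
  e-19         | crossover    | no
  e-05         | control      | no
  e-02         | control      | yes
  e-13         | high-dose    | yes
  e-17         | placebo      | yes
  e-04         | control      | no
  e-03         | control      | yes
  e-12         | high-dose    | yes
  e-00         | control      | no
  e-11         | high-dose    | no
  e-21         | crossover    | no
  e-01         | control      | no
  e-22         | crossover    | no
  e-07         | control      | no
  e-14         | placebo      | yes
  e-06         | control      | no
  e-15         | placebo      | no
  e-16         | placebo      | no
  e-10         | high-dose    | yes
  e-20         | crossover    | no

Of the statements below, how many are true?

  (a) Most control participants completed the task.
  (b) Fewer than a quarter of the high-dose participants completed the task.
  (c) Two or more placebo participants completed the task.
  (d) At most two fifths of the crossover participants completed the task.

2

(a) control: |A| = 8, |A ∩ B| = 2; needs |A ∩ B| > |A ∖ B| — false.
(b) high-dose: |A| = 6, |A ∩ B| = 4; needs |A ∩ B| / |A| < 1/4 — false.
(c) placebo: |A| = 5, |A ∩ B| = 2; needs |A ∩ B| ≥ 2 — true.
(d) crossover: |A| = 5, |A ∩ B| = 0; needs |A ∩ B| / |A| ≤ 2/5 — true.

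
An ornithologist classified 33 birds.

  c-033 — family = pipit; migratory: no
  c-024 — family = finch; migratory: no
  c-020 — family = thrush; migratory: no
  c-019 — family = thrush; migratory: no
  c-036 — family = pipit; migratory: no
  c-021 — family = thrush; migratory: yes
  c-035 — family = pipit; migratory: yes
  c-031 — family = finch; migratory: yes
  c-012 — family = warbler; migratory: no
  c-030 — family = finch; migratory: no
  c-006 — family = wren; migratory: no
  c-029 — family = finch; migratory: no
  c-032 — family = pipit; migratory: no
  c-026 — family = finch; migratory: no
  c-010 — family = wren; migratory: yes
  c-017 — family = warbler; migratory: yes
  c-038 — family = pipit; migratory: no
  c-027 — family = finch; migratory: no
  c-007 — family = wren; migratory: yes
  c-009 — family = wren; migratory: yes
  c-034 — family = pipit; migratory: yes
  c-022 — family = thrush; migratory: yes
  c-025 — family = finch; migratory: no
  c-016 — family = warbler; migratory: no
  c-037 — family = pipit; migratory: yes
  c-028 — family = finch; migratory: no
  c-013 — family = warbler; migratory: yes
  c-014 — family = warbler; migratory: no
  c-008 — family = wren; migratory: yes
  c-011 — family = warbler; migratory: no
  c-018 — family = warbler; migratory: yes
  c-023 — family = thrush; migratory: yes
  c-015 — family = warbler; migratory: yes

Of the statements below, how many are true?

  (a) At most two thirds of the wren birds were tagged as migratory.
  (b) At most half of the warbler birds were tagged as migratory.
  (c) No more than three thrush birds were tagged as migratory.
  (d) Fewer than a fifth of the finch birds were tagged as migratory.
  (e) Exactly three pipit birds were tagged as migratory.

(a) wren: |A| = 5, |A ∩ B| = 4; needs |A ∩ B| / |A| ≤ 2/3 — false.
(b) warbler: |A| = 8, |A ∩ B| = 4; needs |A ∩ B| ≤ |A ∖ B| — true.
(c) thrush: |A| = 5, |A ∩ B| = 3; needs |A ∩ B| ≤ 3 — true.
(d) finch: |A| = 8, |A ∩ B| = 1; needs |A ∩ B| / |A| < 1/5 — true.
(e) pipit: |A| = 7, |A ∩ B| = 3; needs |A ∩ B| = 3 — true.

4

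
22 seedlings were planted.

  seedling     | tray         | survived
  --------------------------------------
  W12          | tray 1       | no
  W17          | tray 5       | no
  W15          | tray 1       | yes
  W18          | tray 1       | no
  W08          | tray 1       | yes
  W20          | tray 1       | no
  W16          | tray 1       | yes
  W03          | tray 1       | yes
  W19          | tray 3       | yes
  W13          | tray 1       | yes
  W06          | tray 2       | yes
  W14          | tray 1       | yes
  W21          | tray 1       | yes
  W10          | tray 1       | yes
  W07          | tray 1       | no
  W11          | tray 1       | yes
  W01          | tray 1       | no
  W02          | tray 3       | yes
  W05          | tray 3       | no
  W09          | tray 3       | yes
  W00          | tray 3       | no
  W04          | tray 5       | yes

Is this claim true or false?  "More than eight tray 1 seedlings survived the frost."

'More than eight tray 1 seedlings survived the frost' holds iff |A ∩ B| > 8.
A (the restrictor) = {W12, W15, W18, W08, W20, W16, W03, W13, W14, W21, W10, W07, W11, W01}, |A| = 14.
A ∩ B = {W15, W08, W16, W03, W13, W14, W21, W10, W11}, so |A ∩ B| = 9.
|A ∩ B| = 9, so the statement is true.

True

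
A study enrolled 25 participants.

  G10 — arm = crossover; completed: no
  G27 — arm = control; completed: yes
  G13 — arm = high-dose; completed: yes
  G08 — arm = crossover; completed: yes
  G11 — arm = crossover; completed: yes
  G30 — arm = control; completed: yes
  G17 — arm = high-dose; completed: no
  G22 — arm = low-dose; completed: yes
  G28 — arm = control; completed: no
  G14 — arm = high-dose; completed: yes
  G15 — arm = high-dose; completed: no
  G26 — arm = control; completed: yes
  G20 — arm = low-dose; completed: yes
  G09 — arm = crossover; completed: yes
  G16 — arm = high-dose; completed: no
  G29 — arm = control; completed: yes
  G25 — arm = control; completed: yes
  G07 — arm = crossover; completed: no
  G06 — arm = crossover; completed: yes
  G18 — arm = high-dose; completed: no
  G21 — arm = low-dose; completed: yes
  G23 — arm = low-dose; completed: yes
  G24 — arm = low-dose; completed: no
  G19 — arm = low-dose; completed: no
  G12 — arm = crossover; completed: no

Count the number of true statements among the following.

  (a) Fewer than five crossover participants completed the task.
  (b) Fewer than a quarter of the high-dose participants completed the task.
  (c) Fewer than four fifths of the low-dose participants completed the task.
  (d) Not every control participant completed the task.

3

(a) crossover: |A| = 7, |A ∩ B| = 4; needs |A ∩ B| < 5 — true.
(b) high-dose: |A| = 6, |A ∩ B| = 2; needs |A ∩ B| / |A| < 1/4 — false.
(c) low-dose: |A| = 6, |A ∩ B| = 4; needs |A ∩ B| / |A| < 4/5 — true.
(d) control: |A| = 6, |A ∩ B| = 5; needs A ⊄ B (|A ∖ B| ≥ 1) — true.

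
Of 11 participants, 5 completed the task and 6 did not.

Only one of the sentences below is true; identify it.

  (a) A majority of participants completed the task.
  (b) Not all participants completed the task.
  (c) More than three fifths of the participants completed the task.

(b)

|A| = 11, |A ∩ B| = 5, |A ∖ B| = 6.
(a) requires |A ∩ B| > |A ∖ B|: false.
(b) requires A ⊄ B (|A ∖ B| ≥ 1): true.
(c) requires |A ∩ B| / |A| > 3/5: false.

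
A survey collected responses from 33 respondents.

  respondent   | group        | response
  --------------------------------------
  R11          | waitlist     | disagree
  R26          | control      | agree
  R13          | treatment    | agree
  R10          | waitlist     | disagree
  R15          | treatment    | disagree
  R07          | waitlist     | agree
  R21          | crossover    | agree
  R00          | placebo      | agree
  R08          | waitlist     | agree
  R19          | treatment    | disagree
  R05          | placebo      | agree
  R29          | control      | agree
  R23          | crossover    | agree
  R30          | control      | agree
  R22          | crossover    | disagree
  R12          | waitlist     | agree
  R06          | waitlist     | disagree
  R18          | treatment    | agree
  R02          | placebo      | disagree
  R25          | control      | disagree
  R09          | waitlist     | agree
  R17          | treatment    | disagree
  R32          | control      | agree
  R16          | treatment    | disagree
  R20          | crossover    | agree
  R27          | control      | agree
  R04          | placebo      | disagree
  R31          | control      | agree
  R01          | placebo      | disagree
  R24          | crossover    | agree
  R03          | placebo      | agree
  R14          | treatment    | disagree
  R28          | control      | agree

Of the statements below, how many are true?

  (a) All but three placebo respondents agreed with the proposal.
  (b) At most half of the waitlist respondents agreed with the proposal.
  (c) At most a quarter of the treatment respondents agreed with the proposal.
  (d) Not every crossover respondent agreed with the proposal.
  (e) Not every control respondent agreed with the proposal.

3

(a) placebo: |A| = 6, |A ∩ B| = 3; needs |A ∖ B| = 3 — true.
(b) waitlist: |A| = 7, |A ∩ B| = 4; needs |A ∩ B| ≤ |A ∖ B| — false.
(c) treatment: |A| = 7, |A ∩ B| = 2; needs |A ∩ B| / |A| ≤ 1/4 — false.
(d) crossover: |A| = 5, |A ∩ B| = 4; needs A ⊄ B (|A ∖ B| ≥ 1) — true.
(e) control: |A| = 8, |A ∩ B| = 7; needs A ⊄ B (|A ∖ B| ≥ 1) — true.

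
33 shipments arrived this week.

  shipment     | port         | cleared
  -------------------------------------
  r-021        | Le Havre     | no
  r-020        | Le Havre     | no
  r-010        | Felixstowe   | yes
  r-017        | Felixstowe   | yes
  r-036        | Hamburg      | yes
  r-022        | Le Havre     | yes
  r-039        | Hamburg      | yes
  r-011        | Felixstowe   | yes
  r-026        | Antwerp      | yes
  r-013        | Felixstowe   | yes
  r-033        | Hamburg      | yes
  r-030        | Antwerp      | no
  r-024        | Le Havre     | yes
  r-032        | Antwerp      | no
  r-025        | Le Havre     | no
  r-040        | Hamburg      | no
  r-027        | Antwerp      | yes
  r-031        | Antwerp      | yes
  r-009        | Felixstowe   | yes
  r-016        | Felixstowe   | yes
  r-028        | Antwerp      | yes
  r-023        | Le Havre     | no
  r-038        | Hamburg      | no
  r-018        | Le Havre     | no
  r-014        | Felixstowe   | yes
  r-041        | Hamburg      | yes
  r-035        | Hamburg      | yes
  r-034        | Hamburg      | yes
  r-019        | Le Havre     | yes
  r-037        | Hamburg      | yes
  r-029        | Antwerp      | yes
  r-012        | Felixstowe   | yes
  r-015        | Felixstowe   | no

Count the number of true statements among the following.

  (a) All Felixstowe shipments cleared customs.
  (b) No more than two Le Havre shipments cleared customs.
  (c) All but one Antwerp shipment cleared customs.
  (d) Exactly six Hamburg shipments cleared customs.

(a) Felixstowe: |A| = 9, |A ∩ B| = 8; needs A ⊆ B, i.e. every element of A is in B (|A ∖ B| = 0) — false.
(b) Le Havre: |A| = 8, |A ∩ B| = 3; needs |A ∩ B| ≤ 2 — false.
(c) Antwerp: |A| = 7, |A ∩ B| = 5; needs |A ∖ B| = 1 — false.
(d) Hamburg: |A| = 9, |A ∩ B| = 7; needs |A ∩ B| = 6 — false.

0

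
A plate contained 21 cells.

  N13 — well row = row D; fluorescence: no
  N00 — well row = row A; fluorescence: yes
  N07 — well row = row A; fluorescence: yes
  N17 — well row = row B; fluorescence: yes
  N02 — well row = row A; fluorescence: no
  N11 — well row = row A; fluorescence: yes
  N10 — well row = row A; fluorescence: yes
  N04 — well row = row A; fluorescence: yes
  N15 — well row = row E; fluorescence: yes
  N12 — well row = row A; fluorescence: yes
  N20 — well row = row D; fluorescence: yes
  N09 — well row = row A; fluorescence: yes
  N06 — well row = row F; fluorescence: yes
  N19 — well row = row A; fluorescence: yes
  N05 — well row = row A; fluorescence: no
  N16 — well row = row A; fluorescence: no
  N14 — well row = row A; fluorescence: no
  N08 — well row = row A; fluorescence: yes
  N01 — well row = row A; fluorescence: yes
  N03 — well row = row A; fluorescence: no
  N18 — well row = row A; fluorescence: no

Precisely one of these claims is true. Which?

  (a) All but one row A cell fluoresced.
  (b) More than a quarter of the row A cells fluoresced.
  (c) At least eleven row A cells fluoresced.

(b)

|A| = 16, |A ∩ B| = 10, |A ∖ B| = 6.
(a) requires |A ∖ B| = 1: false.
(b) requires |A ∩ B| / |A| > 1/4: true.
(c) requires |A ∩ B| ≥ 11: false.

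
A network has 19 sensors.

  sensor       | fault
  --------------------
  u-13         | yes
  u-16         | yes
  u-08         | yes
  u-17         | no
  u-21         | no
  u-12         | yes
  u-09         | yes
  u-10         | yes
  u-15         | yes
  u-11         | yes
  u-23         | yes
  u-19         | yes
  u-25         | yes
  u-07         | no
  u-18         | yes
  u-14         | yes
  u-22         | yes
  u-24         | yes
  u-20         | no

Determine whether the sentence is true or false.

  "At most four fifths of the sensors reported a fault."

True

'At most four fifths of the sensors reported a fault' holds iff |A ∩ B| / |A| ≤ 4/5.
|A| = 19, |A ∩ B| = 15, |A ∖ B| = 4.
|A ∩ B|/|A| = 15/19, so the statement is true.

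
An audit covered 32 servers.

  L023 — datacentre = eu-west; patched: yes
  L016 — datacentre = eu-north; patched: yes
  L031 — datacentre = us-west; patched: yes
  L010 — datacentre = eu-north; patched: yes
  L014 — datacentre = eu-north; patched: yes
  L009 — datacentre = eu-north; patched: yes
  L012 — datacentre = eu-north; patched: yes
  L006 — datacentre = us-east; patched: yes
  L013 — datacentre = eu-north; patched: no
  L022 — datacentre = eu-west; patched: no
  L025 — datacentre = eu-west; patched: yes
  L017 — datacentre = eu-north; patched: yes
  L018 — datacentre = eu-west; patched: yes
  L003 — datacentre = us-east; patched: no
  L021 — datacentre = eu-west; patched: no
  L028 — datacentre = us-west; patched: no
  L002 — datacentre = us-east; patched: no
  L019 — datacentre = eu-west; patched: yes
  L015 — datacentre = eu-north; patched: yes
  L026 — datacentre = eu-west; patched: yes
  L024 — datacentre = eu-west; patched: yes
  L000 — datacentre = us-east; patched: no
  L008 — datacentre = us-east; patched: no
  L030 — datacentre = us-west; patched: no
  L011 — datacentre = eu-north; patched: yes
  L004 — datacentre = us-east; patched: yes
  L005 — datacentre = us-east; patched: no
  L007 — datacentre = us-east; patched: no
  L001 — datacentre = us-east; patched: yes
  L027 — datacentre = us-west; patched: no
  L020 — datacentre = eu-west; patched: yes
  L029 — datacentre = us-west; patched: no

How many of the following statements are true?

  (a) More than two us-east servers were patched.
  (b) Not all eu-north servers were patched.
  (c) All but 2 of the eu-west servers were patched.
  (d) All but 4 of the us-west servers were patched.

(a) us-east: |A| = 9, |A ∩ B| = 3; needs |A ∩ B| > 2 — true.
(b) eu-north: |A| = 9, |A ∩ B| = 8; needs A ⊄ B (|A ∖ B| ≥ 1) — true.
(c) eu-west: |A| = 9, |A ∩ B| = 7; needs |A ∖ B| = 2 — true.
(d) us-west: |A| = 5, |A ∩ B| = 1; needs |A ∖ B| = 4 — true.

4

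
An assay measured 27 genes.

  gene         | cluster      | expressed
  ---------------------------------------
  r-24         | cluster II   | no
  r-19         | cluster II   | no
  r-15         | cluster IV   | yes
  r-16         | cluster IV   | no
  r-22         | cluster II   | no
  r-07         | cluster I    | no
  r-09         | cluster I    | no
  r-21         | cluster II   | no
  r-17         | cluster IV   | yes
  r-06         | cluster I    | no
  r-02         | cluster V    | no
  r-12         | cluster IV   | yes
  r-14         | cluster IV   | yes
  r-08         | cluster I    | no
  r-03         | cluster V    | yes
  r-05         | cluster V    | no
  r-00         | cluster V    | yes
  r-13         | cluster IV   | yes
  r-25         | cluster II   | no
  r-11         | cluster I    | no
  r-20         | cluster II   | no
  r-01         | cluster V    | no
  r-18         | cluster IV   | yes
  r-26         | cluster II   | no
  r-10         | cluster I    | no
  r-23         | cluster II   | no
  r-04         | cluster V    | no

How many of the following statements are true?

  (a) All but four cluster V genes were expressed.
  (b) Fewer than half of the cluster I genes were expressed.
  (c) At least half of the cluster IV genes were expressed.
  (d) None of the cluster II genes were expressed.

4

(a) cluster V: |A| = 6, |A ∩ B| = 2; needs |A ∖ B| = 4 — true.
(b) cluster I: |A| = 6, |A ∩ B| = 0; needs |A ∩ B| < |A ∖ B| — true.
(c) cluster IV: |A| = 7, |A ∩ B| = 6; needs |A ∩ B| ≥ |A ∖ B| — true.
(d) cluster II: |A| = 8, |A ∩ B| = 0; needs A ∩ B = ∅ (|A ∩ B| = 0) — true.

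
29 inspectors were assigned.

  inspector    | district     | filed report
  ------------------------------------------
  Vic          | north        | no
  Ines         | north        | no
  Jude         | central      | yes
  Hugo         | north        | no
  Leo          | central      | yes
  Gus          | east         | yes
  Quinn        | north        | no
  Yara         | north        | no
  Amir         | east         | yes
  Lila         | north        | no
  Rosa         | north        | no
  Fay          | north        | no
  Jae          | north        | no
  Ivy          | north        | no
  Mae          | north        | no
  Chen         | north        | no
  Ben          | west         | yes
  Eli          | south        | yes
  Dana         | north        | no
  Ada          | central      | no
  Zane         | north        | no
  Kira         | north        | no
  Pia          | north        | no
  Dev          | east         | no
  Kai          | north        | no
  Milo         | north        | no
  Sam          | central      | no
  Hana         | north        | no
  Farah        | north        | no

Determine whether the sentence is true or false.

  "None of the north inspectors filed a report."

True

'None of the north inspectors filed a report' holds iff A ∩ B = ∅ (|A ∩ B| = 0).
|A| = 20, |A ∩ B| = 0, |A ∖ B| = 20.
So the statement is true.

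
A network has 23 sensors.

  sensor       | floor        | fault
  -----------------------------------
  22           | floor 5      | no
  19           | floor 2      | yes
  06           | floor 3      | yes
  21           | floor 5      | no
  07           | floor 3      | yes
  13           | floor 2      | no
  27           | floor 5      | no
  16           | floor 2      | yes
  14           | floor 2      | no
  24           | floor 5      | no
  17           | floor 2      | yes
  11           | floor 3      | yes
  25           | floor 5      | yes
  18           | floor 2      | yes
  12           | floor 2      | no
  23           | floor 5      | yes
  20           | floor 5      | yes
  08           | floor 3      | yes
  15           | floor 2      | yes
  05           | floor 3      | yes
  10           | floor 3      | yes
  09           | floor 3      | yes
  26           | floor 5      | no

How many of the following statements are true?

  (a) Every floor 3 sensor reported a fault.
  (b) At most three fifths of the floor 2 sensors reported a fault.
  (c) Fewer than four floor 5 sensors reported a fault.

2

(a) floor 3: |A| = 7, |A ∩ B| = 7; needs A ⊆ B, i.e. every element of A is in B (|A ∖ B| = 0) — true.
(b) floor 2: |A| = 8, |A ∩ B| = 5; needs |A ∩ B| / |A| ≤ 3/5 — false.
(c) floor 5: |A| = 8, |A ∩ B| = 3; needs |A ∩ B| < 4 — true.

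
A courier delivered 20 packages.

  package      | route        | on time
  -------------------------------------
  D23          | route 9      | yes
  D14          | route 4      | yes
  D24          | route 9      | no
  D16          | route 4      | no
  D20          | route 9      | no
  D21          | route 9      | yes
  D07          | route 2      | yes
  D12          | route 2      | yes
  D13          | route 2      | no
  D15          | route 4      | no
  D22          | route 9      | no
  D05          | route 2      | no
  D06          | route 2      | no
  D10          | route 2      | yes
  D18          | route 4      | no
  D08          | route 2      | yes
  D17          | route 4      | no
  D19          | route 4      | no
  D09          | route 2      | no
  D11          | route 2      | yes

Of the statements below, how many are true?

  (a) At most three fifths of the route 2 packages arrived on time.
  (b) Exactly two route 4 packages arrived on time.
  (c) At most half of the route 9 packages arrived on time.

2

(a) route 2: |A| = 9, |A ∩ B| = 5; needs |A ∩ B| / |A| ≤ 3/5 — true.
(b) route 4: |A| = 6, |A ∩ B| = 1; needs |A ∩ B| = 2 — false.
(c) route 9: |A| = 5, |A ∩ B| = 2; needs |A ∩ B| ≤ |A ∖ B| — true.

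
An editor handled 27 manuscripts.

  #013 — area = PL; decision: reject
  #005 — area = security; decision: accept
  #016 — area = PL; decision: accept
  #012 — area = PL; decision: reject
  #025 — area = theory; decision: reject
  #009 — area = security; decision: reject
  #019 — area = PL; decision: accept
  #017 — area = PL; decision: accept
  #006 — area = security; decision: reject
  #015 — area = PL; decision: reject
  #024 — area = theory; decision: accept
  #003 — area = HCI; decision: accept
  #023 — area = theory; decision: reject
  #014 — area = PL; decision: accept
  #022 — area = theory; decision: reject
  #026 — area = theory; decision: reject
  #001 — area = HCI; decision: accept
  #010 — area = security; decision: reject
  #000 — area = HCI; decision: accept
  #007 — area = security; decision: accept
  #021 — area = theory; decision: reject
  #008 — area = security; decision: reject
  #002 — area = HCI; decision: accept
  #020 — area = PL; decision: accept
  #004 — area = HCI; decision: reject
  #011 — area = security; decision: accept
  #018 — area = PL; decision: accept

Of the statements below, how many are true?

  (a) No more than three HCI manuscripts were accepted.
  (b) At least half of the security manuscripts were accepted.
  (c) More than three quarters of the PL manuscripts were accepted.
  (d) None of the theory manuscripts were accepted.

0

(a) HCI: |A| = 5, |A ∩ B| = 4; needs |A ∩ B| ≤ 3 — false.
(b) security: |A| = 7, |A ∩ B| = 3; needs |A ∩ B| ≥ |A ∖ B| — false.
(c) PL: |A| = 9, |A ∩ B| = 6; needs |A ∩ B| / |A| > 3/4 — false.
(d) theory: |A| = 6, |A ∩ B| = 1; needs A ∩ B = ∅ (|A ∩ B| = 0) — false.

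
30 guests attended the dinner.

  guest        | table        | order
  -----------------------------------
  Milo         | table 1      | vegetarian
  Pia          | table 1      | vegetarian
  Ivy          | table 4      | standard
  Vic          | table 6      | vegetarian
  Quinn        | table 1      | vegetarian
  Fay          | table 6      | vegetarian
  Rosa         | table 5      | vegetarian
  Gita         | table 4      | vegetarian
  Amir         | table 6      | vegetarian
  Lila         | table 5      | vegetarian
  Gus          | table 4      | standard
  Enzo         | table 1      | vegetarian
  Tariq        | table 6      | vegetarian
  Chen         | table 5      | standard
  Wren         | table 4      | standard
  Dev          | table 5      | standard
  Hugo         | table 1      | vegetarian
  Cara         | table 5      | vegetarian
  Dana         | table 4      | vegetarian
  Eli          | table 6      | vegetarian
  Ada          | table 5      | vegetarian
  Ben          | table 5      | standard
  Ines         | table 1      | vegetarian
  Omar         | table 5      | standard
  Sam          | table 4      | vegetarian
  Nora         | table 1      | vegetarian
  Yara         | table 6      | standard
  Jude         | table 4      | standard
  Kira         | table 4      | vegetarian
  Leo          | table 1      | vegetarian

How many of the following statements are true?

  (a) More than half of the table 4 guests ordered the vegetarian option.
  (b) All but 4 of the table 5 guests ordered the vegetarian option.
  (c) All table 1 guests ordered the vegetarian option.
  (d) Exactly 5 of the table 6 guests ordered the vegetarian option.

(a) table 4: |A| = 8, |A ∩ B| = 4; needs |A ∩ B| > |A ∖ B| — false.
(b) table 5: |A| = 8, |A ∩ B| = 4; needs |A ∖ B| = 4 — true.
(c) table 1: |A| = 8, |A ∩ B| = 8; needs A ⊆ B, i.e. every element of A is in B (|A ∖ B| = 0) — true.
(d) table 6: |A| = 6, |A ∩ B| = 5; needs |A ∩ B| = 5 — true.

3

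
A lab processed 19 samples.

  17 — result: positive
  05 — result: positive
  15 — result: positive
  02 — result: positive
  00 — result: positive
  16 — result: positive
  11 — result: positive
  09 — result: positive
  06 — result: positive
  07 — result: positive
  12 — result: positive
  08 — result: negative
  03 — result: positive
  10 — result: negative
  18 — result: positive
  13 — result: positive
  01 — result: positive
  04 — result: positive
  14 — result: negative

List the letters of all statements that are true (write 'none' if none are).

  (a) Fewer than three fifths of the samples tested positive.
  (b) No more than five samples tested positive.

none

|A| = 19, |A ∩ B| = 16, |A ∖ B| = 3.
(a) |A ∩ B| / |A| < 3/5: fails.
(b) |A ∩ B| ≤ 5: fails.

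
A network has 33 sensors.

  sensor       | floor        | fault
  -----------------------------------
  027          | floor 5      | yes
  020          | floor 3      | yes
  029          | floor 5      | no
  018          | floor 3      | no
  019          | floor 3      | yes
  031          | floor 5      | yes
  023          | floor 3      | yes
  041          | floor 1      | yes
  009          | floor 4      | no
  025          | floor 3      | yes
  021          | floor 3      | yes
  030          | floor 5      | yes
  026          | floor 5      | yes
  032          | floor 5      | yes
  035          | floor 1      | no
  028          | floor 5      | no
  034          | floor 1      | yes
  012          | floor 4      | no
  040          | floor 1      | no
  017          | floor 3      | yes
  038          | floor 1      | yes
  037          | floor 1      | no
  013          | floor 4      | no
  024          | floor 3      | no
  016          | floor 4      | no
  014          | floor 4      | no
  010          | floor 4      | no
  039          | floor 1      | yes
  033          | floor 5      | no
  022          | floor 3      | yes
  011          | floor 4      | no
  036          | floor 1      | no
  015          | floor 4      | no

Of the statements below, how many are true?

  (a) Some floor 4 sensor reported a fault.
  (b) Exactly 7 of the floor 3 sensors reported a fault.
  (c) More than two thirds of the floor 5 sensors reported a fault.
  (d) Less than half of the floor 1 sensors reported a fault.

(a) floor 4: |A| = 8, |A ∩ B| = 0; needs A ∩ B ≠ ∅ (|A ∩ B| ≥ 1) — false.
(b) floor 3: |A| = 9, |A ∩ B| = 7; needs |A ∩ B| = 7 — true.
(c) floor 5: |A| = 8, |A ∩ B| = 5; needs |A ∩ B| / |A| > 2/3 — false.
(d) floor 1: |A| = 8, |A ∩ B| = 4; needs |A ∩ B| < |A ∖ B| — false.

1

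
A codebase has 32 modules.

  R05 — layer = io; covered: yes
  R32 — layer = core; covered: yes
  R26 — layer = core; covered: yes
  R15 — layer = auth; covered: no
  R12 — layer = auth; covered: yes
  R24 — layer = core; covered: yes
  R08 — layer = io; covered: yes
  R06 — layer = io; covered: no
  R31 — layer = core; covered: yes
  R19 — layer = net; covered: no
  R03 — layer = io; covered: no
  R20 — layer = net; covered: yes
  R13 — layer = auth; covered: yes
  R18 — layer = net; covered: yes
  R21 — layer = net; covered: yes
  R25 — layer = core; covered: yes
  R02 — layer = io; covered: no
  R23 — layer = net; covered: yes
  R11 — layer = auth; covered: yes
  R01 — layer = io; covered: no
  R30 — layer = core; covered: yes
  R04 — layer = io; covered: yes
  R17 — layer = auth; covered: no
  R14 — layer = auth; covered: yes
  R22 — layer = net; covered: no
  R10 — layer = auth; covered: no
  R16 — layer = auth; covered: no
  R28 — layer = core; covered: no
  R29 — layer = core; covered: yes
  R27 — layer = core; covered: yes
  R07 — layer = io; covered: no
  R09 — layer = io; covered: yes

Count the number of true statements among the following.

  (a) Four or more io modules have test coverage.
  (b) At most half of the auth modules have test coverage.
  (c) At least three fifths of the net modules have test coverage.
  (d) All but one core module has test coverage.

(a) io: |A| = 9, |A ∩ B| = 4; needs |A ∩ B| ≥ 4 — true.
(b) auth: |A| = 8, |A ∩ B| = 4; needs |A ∩ B| ≤ |A ∖ B| — true.
(c) net: |A| = 6, |A ∩ B| = 4; needs |A ∩ B| / |A| ≥ 3/5 — true.
(d) core: |A| = 9, |A ∩ B| = 8; needs |A ∖ B| = 1 — true.

4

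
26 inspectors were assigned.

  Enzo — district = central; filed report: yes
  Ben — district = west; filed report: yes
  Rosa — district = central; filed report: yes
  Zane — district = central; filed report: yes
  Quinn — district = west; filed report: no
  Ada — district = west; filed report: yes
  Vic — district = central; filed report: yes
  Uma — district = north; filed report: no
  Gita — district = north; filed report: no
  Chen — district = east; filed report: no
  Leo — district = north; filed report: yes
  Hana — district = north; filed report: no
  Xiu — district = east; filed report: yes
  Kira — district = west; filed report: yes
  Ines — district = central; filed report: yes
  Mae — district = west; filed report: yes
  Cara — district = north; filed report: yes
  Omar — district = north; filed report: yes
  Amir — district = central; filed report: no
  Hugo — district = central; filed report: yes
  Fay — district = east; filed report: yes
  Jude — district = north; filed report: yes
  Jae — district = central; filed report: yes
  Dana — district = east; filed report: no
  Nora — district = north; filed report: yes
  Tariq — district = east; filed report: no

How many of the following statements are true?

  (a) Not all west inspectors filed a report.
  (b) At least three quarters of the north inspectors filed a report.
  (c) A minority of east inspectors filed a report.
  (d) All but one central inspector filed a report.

(a) west: |A| = 5, |A ∩ B| = 4; needs A ⊄ B (|A ∖ B| ≥ 1) — true.
(b) north: |A| = 8, |A ∩ B| = 5; needs |A ∩ B| / |A| ≥ 3/4 — false.
(c) east: |A| = 5, |A ∩ B| = 2; needs |A ∩ B| < |A ∖ B| — true.
(d) central: |A| = 8, |A ∩ B| = 7; needs |A ∖ B| = 1 — true.

3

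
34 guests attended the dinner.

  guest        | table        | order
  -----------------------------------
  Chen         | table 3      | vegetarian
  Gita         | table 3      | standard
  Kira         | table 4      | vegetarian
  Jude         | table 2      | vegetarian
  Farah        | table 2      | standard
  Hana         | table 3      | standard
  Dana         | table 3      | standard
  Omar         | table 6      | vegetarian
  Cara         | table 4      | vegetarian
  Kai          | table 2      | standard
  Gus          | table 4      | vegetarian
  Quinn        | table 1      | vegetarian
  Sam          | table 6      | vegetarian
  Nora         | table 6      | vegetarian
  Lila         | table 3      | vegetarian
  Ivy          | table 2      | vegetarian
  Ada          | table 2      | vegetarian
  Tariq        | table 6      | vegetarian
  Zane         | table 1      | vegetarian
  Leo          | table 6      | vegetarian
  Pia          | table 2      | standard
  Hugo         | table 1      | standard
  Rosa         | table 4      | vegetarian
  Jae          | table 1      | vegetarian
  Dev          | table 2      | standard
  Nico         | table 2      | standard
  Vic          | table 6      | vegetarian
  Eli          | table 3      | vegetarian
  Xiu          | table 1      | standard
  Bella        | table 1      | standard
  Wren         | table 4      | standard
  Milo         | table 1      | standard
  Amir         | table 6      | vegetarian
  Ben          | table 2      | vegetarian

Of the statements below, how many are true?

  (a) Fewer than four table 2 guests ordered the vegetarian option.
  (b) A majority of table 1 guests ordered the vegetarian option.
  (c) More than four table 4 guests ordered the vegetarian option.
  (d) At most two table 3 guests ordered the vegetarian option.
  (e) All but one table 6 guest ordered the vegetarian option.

0

(a) table 2: |A| = 9, |A ∩ B| = 4; needs |A ∩ B| < 4 — false.
(b) table 1: |A| = 7, |A ∩ B| = 3; needs |A ∩ B| > |A ∖ B| — false.
(c) table 4: |A| = 5, |A ∩ B| = 4; needs |A ∩ B| > 4 — false.
(d) table 3: |A| = 6, |A ∩ B| = 3; needs |A ∩ B| ≤ 2 — false.
(e) table 6: |A| = 7, |A ∩ B| = 7; needs |A ∖ B| = 1 — false.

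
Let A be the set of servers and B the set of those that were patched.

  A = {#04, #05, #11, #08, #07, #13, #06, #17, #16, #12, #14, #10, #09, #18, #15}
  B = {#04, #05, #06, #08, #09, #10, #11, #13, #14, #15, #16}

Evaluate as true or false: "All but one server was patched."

False

The determiner here denotes the relation: |A ∖ B| = 1.
|A| = 15, |A ∩ B| = 11, |A ∖ B| = 4.
|A ∖ B| = 4, so the statement is false.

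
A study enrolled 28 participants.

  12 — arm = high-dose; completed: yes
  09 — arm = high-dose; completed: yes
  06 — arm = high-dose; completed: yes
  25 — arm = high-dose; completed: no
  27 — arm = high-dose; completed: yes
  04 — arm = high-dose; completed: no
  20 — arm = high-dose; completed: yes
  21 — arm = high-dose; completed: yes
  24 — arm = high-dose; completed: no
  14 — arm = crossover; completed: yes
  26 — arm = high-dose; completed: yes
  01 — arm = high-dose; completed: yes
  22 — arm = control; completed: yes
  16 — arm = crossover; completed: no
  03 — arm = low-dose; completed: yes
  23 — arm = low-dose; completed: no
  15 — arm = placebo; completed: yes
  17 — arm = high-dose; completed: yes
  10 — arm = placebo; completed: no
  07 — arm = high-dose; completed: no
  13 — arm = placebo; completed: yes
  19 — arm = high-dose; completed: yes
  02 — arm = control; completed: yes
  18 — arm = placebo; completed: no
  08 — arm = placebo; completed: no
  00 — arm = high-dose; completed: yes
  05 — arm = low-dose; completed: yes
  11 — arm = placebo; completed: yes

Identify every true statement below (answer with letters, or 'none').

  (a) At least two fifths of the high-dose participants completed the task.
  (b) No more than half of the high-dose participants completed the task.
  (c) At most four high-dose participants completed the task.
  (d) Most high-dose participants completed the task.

|A| = 15, |A ∩ B| = 11, |A ∖ B| = 4.
(a) |A ∩ B| / |A| ≥ 2/5: holds.
(b) |A ∩ B| ≤ |A ∖ B|: fails.
(c) |A ∩ B| ≤ 4: fails.
(d) |A ∩ B| > |A ∖ B|: holds.

(a), (d)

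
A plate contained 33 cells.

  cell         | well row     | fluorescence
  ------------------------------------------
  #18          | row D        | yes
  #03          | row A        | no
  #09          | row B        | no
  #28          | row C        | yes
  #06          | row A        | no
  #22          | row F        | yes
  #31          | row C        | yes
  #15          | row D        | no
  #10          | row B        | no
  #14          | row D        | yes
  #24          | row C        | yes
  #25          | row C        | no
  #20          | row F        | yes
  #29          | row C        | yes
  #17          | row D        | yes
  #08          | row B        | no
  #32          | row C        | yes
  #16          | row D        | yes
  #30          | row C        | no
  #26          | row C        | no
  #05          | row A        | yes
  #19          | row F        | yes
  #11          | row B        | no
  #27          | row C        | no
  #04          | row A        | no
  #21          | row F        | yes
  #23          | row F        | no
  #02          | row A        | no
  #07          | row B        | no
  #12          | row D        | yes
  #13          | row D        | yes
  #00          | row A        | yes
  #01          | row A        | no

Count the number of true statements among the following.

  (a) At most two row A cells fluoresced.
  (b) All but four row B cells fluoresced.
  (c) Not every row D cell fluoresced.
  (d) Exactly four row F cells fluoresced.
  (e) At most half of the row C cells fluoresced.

3

(a) row A: |A| = 7, |A ∩ B| = 2; needs |A ∩ B| ≤ 2 — true.
(b) row B: |A| = 5, |A ∩ B| = 0; needs |A ∖ B| = 4 — false.
(c) row D: |A| = 7, |A ∩ B| = 6; needs A ⊄ B (|A ∖ B| ≥ 1) — true.
(d) row F: |A| = 5, |A ∩ B| = 4; needs |A ∩ B| = 4 — true.
(e) row C: |A| = 9, |A ∩ B| = 5; needs |A ∩ B| ≤ |A ∖ B| — false.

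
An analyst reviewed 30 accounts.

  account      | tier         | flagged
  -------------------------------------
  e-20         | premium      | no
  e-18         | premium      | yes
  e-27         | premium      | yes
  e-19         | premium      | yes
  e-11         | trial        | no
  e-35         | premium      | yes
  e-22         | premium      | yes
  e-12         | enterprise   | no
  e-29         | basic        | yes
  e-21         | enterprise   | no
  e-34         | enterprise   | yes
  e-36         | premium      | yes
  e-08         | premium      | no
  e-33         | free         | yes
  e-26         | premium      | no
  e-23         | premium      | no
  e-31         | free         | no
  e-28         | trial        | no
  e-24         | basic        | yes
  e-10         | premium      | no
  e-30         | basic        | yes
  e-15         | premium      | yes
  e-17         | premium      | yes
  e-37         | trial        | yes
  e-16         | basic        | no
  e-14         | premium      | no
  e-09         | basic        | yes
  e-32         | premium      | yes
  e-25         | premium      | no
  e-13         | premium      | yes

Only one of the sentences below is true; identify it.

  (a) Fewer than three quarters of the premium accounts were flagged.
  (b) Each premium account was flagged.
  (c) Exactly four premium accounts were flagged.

|A| = 17, |A ∩ B| = 10, |A ∖ B| = 7.
(a) requires |A ∩ B| / |A| < 3/4: true.
(b) requires A ⊆ B, i.e. every element of A is in B (|A ∖ B| = 0): false.
(c) requires |A ∩ B| = 4: false.

(a)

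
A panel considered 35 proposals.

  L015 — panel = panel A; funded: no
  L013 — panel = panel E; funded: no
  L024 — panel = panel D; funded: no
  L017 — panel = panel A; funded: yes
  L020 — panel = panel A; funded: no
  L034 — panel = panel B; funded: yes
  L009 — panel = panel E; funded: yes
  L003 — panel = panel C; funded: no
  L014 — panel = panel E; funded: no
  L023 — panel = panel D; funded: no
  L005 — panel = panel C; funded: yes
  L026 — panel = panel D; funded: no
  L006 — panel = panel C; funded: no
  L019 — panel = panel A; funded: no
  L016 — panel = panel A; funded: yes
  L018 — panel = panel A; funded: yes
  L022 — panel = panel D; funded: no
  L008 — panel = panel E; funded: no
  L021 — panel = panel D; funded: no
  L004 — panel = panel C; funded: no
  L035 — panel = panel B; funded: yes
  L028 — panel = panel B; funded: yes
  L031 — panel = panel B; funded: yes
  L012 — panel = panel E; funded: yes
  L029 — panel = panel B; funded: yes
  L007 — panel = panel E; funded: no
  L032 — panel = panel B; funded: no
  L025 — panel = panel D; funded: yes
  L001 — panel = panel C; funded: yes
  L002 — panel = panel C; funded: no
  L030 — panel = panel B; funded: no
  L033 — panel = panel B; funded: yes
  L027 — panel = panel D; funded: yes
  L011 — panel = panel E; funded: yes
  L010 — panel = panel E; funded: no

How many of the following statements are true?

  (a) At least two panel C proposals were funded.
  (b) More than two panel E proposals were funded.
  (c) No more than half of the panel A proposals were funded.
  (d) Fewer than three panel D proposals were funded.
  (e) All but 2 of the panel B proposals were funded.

5

(a) panel C: |A| = 6, |A ∩ B| = 2; needs |A ∩ B| ≥ 2 — true.
(b) panel E: |A| = 8, |A ∩ B| = 3; needs |A ∩ B| > 2 — true.
(c) panel A: |A| = 6, |A ∩ B| = 3; needs |A ∩ B| ≤ |A ∖ B| — true.
(d) panel D: |A| = 7, |A ∩ B| = 2; needs |A ∩ B| < 3 — true.
(e) panel B: |A| = 8, |A ∩ B| = 6; needs |A ∖ B| = 2 — true.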